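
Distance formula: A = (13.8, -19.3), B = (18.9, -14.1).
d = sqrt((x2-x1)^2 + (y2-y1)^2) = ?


dx = 18.9 - 13.8 = 5.1
dy = -14.1 + 19.3 = 5.2
d = sqrt(26.01 + 27.04) = sqrt(53.05) = 7.2835

7.2835


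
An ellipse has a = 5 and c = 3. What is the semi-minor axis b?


b^2 = 5^2 - (3)^2 = 25 - 9 = 16
b = sqrt(16) = 4

b = 4


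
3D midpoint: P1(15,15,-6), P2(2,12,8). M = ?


Mx = (15+2)/2 = 8.5000
My = (15+12)/2 = 13.5000
Mz = (-6+8)/2 = 1.0000

M = (8.5000, 13.5000, 1.0000)


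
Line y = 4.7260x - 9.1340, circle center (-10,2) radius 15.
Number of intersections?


Substitute y = 4.7260x - 9.1340: (x+ 10)^2 + (4.7260x- 9.1340-2)^2 = 225
Expand to Ax^2 + Bx + C = 0, where b-k = -11.134
A = 1+m^2 = 23.335076
B = 2(m(b-k) - h) = 2(4.7260*(-11.134) + 10) = -85.238568
C = h^2 + (b-k)^2 - r^2 = 100 + 123.965956 - 225 = -1.034044
disc = B^2-4AC = 7265.6135 + 96.5180 = 7362.1315
disc > 0

2 intersection points


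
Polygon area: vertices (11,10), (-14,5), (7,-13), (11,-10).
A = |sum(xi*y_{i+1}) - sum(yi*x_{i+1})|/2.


sum(xi*y_{i+1}) = 11*5 - 14*(-13) + 7*(-10) + 11*10 = 277
sum(yi*x_{i+1}) = 10*(-14) + 5*7 - 13*11 - 10*11 = -358
Area = |277 + 358|/2 = 635/2 = 317.5000

317.5000 sq units


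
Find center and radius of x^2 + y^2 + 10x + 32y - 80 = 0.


h = -D/2 = -10/2 = -5
k = -E/2 = -32/2 = -16
r^2 = h^2 + k^2 - F = 25 + 256 + 80 = 361
r = 19

Center (-5, -16), radius = 19


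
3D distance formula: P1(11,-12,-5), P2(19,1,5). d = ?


dx=8, dy=13, dz=10
d = sqrt(64+169+100) = sqrt(333) = 18.2483

18.2483


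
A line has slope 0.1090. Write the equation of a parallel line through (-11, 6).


Parallel lines have equal slopes.
m2 = 0.1090
b2 = 6 - 0.1090*(-11) = 7.1990

y = 0.1090x + 7.1990


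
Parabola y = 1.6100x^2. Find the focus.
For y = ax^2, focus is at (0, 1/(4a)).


a = 1.6100
4a = 6.4400
focus = (0, 1/6.4400) = (0, 0.1553)

Focus = (0, 0.1553)


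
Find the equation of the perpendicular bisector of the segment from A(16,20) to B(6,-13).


Midpoint = (11, 3.5)
Slope of AB = dy/dx = -33/(-10) = 3.3000
Perp slope = -dx/dy = -10/33 = -0.3030
b = My - (perp slope)*Mx = 3.5 + (-10*11)/(-33) = 3.5 + 3.3333 = 6.8333

y = -0.3030x + 6.8333


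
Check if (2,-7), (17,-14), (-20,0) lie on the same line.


2*(-14-0) + 17*(0+ 7) - 20*(-7+ 14)
= -28 + 119 - 140 = -49

No, not collinear (determinant = -49)


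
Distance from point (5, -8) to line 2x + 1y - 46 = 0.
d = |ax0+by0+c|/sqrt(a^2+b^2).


|2*5 + 1*(-8) - 46| = |-44| = 44
sqrt(4 + 1) = sqrt(5) = 2.2361
d = 44/sqrt(5) = 19.6774

19.6774


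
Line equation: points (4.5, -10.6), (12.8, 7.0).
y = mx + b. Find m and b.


m = (17.6)/(8.3) = 2.1205
b = y1 - m*x1 = -10.6 - (17.6*4.5)/(8.3) = -10.6 - 9.5422 = -20.1422

y = 2.1205x - 20.1422


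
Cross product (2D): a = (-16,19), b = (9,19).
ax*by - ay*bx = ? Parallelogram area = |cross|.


cross = -16*19 - 19*9 = -304 - 171 = -475
Parallelogram area = |-475| = 475

cross = -475, parallelogram area = 475


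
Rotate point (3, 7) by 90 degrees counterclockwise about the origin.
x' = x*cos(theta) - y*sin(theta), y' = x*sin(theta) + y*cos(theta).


cos(90) = 0, sin(90) = 1
x' = 3*0 - 7*1 = -7
y' = 3*1 + 7*0 = 3

(-7, 3)


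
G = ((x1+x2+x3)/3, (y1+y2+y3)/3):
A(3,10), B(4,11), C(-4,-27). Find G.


Gx = (3+4- 4)/3 = 3/3 = 1.0000
Gy = (10+11- 27)/3 = -6/3 = -2.0000

G = (1.0000, -2.0000)


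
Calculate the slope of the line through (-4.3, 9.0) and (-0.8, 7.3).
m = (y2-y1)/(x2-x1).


dy = 7.3 - 9.0 = -1.7
dx = -0.8 + 4.3 = 3.5
m = -1.7/3.5 = -0.4857

m = -0.4857


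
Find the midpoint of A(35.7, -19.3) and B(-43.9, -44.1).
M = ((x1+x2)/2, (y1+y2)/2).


Mx = (35.7 - 43.9)/2 = -8.2/2 = -4.1000
My = (-19.3 - 44.1)/2 = -63.4/2 = -31.7000

(-4.1000, -31.7000)


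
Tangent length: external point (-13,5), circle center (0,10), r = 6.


d = sqrt((-13-0)^2 + (5-10)^2) = sqrt(169+25) = 13.9284
L = sqrt(194.0000 - 36) = sqrt(158.0000) = 12.5698

12.5698


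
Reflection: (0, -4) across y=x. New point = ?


Reflection rule for y=x: (y, x)
(0, -4) -> (-4, 0)

(-4, 0)


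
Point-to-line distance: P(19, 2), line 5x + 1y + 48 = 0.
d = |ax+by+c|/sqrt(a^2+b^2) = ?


|5*19 + 1*2 + 48| = |145| = 145
sqrt(25 + 1) = sqrt(26) = 5.0990
d = 145/sqrt(26) = 28.4368

28.4368


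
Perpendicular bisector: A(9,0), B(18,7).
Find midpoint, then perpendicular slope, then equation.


Midpoint = (13.5, 3.5)
Slope of AB = dy/dx = 7/9 = 0.7778
Perp slope = -dx/dy = -9/7 = -1.2857
b = My - (perp slope)*Mx = 3.5 + (9*13.5)/7 = 3.5 + 17.3571 = 20.8571

y = -1.2857x + 20.8571


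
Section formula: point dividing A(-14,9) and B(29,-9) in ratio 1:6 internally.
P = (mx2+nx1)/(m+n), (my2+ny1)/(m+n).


Px = (1*29 + 6*(-14))/7 = -55/7 = -7.8571
Py = (1*(-9) + 6*9)/7 = 45/7 = 6.4286

P = (-7.8571, 6.4286)


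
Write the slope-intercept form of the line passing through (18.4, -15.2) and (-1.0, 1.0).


m = (16.2)/(-19.4) = -0.8351
b = y1 - m*x1 = -15.2 - (16.2*18.4)/(-19.4) = -15.2 + 15.3649 = 0.1649

y = -0.8351x + 0.1649


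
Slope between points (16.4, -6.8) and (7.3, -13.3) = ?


dy = -13.3 + 6.8 = -6.5
dx = 7.3 - 16.4 = -9.1
m = -6.5/(-9.1) = 0.7143

m = 0.7143


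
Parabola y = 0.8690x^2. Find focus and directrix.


a = 0.8690
1/(4a) = 0.2877
Focus = (0, 0.2877)
Directrix: y = -0.2877

Focus = (0, 0.2877), Directrix: y = -0.2877


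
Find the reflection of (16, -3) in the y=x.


Reflection rule for y=x: (y, x)
(16, -3) -> (-3, 16)

(-3, 16)


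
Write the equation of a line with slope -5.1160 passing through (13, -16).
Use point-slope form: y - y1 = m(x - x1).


y + 16 = -5.1160(x - 13)
y = -5.1160x - 16 + 5.1160*13
y = -5.1160x + 50.5080

y = -5.1160x + 50.5080


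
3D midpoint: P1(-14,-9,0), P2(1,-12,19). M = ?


Mx = (-14+1)/2 = -6.5000
My = (-9- 12)/2 = -10.5000
Mz = (0+19)/2 = 9.5000

M = (-6.5000, -10.5000, 9.5000)


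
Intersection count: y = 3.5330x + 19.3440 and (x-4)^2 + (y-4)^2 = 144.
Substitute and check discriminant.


Substitute y = 3.5330x + 19.3440: (x-4)^2 + (3.5330x+19.3440-4)^2 = 144
Expand to Ax^2 + Bx + C = 0, where b-k = 15.344
A = 1+m^2 = 13.482089
B = 2(m(b-k) - h) = 2(3.5330*15.344 - 4) = 100.420704
C = h^2 + (b-k)^2 - r^2 = 16 + 235.438336 - 144 = 107.438336
disc = B^2-4AC = 10084.3178 - 5793.9728 = 4290.3450
disc > 0

2 intersection points


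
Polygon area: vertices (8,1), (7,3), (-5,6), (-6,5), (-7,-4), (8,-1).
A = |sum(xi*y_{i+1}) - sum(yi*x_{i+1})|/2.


sum(xi*y_{i+1}) = 8*3 + 7*6 - 5*5 - 6*(-4) - 7*(-1) + 8*1 = 80
sum(yi*x_{i+1}) = 1*7 + 3*(-5) + 6*(-6) + 5*(-7) - 4*8 - 1*8 = -119
Area = |80 + 119|/2 = 199/2 = 99.5000

99.5000 sq units


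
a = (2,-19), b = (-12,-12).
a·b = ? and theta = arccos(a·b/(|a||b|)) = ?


a·b = 2*(-12) - 19*(-12) = -24 + 228 = 204
|a| = sqrt(4+361) = 19.1050
|b| = sqrt(144+144) = 16.9706
cos(theta) = 204/(sqrt(365)*sqrt(288)) = 204/sqrt(105120) = 0.629198
theta = arccos(204/sqrt(105120)) = 51.0090 degrees

a·b = 204, theta = 51.0090 deg


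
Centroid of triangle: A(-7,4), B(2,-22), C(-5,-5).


Gx = (-7+2- 5)/3 = -10/3 = -3.3333
Gy = (4- 22- 5)/3 = -23/3 = -7.6667

G = (-3.3333, -7.6667)


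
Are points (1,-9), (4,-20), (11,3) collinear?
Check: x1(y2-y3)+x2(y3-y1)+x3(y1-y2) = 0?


1*(-20-3) + 4*(3+ 9) + 11*(-9+ 20)
= -23 + 48 + 121 = 146

No, not collinear (determinant = 146)


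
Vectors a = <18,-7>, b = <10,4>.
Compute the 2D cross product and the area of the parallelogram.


cross = 18*4 + 7*10 = 72 + 70 = 142
Parallelogram area = |142| = 142

cross = 142, parallelogram area = 142


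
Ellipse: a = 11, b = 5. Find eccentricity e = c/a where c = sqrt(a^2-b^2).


c = sqrt(121-25) = sqrt(96) = 9.7980
e = c/a = sqrt(96)/11 = 0.8907

e = 0.8907


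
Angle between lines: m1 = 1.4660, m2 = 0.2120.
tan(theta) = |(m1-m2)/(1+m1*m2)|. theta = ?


m1-m2 = 1.254
1+m1*m2 = 1.310792
tan(theta) = |1.254/1.310792| = 0.956674
theta = arctan(|1.254/1.310792|) = 43.7315 degrees (acute angle)

43.7315 degrees


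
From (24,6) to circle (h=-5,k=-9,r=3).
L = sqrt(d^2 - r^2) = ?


d = sqrt((24+ 5)^2 + (6+ 9)^2) = sqrt(841+225) = 32.6497
L = sqrt(1066.0000 - 9) = sqrt(1057.0000) = 32.5115

32.5115


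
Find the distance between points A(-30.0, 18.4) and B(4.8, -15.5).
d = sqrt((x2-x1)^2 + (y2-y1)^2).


dx = 4.8 + 30.0 = 34.8
dy = -15.5 - 18.4 = -33.9
d = sqrt(1211.04 + 1149.21) = sqrt(2360.25) = 48.5824

48.5824


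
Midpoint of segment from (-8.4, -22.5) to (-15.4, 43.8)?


Mx = (-8.4 - 15.4)/2 = -23.8/2 = -11.9000
My = (-22.5 + 43.8)/2 = 21.3/2 = 10.6500

(-11.9000, 10.6500)


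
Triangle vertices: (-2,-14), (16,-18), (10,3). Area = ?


-2*(-18-3) = 42
16*(3+ 14) = 272
10*(-14+ 18) = 40
sum = 354
Area = |354|/2 = 177.0000

177.0000 sq units


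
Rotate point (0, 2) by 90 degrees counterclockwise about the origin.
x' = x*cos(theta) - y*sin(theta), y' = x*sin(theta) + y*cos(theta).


cos(90) = 0, sin(90) = 1
x' = 0*0 - 2*1 = -2
y' = 0*1 + 2*0 = 0

(-2, 0)


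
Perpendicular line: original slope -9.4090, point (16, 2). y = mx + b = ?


Perpendicular slope = -1/m1 = -1/(-9.4090) = 0.1063
b2 = y0 - m2*x0 = 2 + 16/(-9.4090) = 2 - 1.7005 = 0.2995

y = 0.1063x + 0.2995


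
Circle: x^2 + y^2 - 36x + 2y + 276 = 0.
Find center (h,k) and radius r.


h = -D/2 = 36/2 = 18
k = -E/2 = -2/2 = -1
r^2 = h^2 + k^2 - F = 324 + 1 - 276 = 49
r = 7

Center (18, -1), radius = 7


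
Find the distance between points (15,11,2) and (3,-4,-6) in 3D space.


dx=-12, dy=-15, dz=-8
d = sqrt(144+225+64) = sqrt(433) = 20.8087

20.8087


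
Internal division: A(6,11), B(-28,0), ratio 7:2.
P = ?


Px = (7*(-28) + 2*6)/9 = -184/9 = -20.4444
Py = (7*0 + 2*11)/9 = 22/9 = 2.4444

P = (-20.4444, 2.4444)


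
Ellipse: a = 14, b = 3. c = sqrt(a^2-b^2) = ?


c^2 = 14^2 - 3^2 = 196 - 9 = 187
c = sqrt(187) = 13.6748

c = 13.6748


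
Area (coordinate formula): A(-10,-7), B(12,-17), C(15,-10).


-10*(-17+ 10) = 70
12*(-10+ 7) = -36
15*(-7+ 17) = 150
sum = 184
Area = |184|/2 = 92.0000

92.0000 sq units


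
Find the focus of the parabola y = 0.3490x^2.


a = 0.3490
4a = 1.3960
focus = (0, 1/1.3960) = (0, 0.7163)

Focus = (0, 0.7163)


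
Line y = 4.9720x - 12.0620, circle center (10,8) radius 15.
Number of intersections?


Substitute y = 4.9720x - 12.0620: (x-10)^2 + (4.9720x- 12.0620-8)^2 = 225
Expand to Ax^2 + Bx + C = 0, where b-k = -20.062
A = 1+m^2 = 25.720784
B = 2(m(b-k) - h) = 2(4.9720*(-20.062) - 10) = -219.496528
C = h^2 + (b-k)^2 - r^2 = 100 + 402.483844 - 225 = 277.483844
disc = B^2-4AC = 48178.7258 - 28548.4081 = 19630.3177
disc > 0

2 intersection points


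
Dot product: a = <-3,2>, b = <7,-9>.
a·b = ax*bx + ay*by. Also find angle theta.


a·b = -3*7 + 2*(-9) = -21 - 18 = -39
|a| = sqrt(9+4) = 3.6056
|b| = sqrt(49+81) = 11.4018
cos(theta) = -39/(sqrt(13)*sqrt(130)) = -39/sqrt(1690) = -0.948683
theta = arccos(-39/sqrt(1690)) = 161.5651 degrees

a·b = -39, theta = 161.5651 deg


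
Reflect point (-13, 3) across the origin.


Reflection rule for origin: (-x, -y)
(-13, 3) -> (13, -3)

(13, -3)


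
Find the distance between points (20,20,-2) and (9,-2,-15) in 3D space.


dx=-11, dy=-22, dz=-13
d = sqrt(121+484+169) = sqrt(774) = 27.8209

27.8209


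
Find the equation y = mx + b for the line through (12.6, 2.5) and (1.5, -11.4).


m = (-13.9)/(-11.1) = 1.2523
b = y1 - m*x1 = 2.5 - (-13.9*12.6)/(-11.1) = 2.5 - 15.7784 = -13.2784

y = 1.2523x - 13.2784


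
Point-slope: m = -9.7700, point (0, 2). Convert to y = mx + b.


y - 2 = -9.7700(x - 0)
y = -9.7700x + 2 + 9.7700*0
y = -9.7700x + 2.0000

y = -9.7700x + 2.0000


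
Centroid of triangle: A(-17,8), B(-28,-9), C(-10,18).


Gx = (-17- 28- 10)/3 = -55/3 = -18.3333
Gy = (8- 9+18)/3 = 17/3 = 5.6667

G = (-18.3333, 5.6667)


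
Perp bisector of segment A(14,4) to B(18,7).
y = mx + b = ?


Midpoint = (16, 5.5)
Slope of AB = dy/dx = 3/4 = 0.7500
Perp slope = -dx/dy = -4/3 = -1.3333
b = My - (perp slope)*Mx = 5.5 + (4*16)/3 = 5.5 + 21.3333 = 26.8333

y = -1.3333x + 26.8333


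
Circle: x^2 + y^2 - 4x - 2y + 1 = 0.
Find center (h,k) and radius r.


h = -D/2 = 4/2 = 2
k = -E/2 = 2/2 = 1
r^2 = h^2 + k^2 - F = 4 + 1 - 1 = 4
r = 2

Center (2, 1), radius = 2


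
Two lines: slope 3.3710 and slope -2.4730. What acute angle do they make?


m1-m2 = 5.844
1+m1*m2 = -7.336483
tan(theta) = |5.844/(-7.336483)| = 0.796567
theta = arctan(|5.844/(-7.336483)|) = 38.5397 degrees (acute angle)

38.5397 degrees


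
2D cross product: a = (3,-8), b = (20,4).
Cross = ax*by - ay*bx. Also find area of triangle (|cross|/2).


cross = 3*4 + 8*20 = 12 + 160 = 172
Triangle area = |172|/2 = 172/2 = 86.0000

cross = 172, triangle area = 86.0000


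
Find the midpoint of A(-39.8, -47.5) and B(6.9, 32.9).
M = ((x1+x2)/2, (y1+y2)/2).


Mx = (-39.8 + 6.9)/2 = -32.9/2 = -16.4500
My = (-47.5 + 32.9)/2 = -14.6/2 = -7.3000

(-16.4500, -7.3000)


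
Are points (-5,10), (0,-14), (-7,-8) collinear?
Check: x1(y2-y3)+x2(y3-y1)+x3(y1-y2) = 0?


-5*(-14+ 8) + 0*(-8-10) - 7*(10+ 14)
= 30 + 0 - 168 = -138

No, not collinear (determinant = -138)


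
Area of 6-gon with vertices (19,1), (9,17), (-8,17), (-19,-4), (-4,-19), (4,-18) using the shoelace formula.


sum(xi*y_{i+1}) = 19*17 + 9*17 - 8*(-4) - 19*(-19) - 4*(-18) + 4*1 = 945
sum(yi*x_{i+1}) = 1*9 + 17*(-8) + 17*(-19) - 4*(-4) - 19*4 - 18*19 = -852
Area = |945 + 852|/2 = 1797/2 = 898.5000

898.5000 sq units


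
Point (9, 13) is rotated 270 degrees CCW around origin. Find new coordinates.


cos(270) = 0, sin(270) = -1
x' = 9*0 - 13*(-1) = 13
y' = 9*(-1) + 13*0 = -9

(13, -9)


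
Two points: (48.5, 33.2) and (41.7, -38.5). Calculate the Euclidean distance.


dx = 41.7 - 48.5 = -6.8
dy = -38.5 - 33.2 = -71.7
d = sqrt(46.24 + 5140.89) = sqrt(5187.13) = 72.0217

72.0217


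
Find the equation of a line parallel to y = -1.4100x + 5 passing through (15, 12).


Parallel lines have equal slopes.
m2 = -1.4100
b2 = 12 + 1.4100*15 = 33.1500

y = -1.4100x + 33.1500


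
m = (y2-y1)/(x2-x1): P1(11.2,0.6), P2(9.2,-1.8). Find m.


dy = -1.8 - 0.6 = -2.4
dx = 9.2 - 11.2 = -2.0
m = -2.4/(-2.0) = 1.2000

m = 1.2000


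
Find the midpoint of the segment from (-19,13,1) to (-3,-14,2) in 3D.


Mx = (-19- 3)/2 = -11.0000
My = (13- 14)/2 = -0.5000
Mz = (1+2)/2 = 1.5000

M = (-11.0000, -0.5000, 1.5000)


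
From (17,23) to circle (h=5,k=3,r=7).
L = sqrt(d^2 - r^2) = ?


d = sqrt((17-5)^2 + (23-3)^2) = sqrt(144+400) = 23.3238
L = sqrt(544.0000 - 49) = sqrt(495.0000) = 22.2486

22.2486


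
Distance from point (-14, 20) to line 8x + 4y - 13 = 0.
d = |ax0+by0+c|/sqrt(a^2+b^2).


|8*(-14) + 4*20 - 13| = |-45| = 45
sqrt(64 + 16) = sqrt(80) = 8.9443
d = 45/sqrt(80) = 5.0312

5.0312


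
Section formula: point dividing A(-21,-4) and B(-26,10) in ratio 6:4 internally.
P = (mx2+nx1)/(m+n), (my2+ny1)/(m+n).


Px = (6*(-26) + 4*(-21))/10 = -240/10 = -24.0000
Py = (6*10 + 4*(-4))/10 = 44/10 = 4.4000

P = (-24.0000, 4.4000)


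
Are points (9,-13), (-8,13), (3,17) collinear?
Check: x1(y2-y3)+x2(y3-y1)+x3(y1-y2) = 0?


9*(13-17) - 8*(17+ 13) + 3*(-13-13)
= -36 - 240 - 78 = -354

No, not collinear (determinant = -354)


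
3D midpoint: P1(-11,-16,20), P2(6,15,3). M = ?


Mx = (-11+6)/2 = -2.5000
My = (-16+15)/2 = -0.5000
Mz = (20+3)/2 = 11.5000

M = (-2.5000, -0.5000, 11.5000)


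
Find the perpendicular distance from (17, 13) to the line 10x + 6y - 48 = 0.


|10*17 + 6*13 - 48| = |200| = 200
sqrt(100 + 36) = sqrt(136) = 11.6619
d = 200/sqrt(136) = 17.1499

17.1499


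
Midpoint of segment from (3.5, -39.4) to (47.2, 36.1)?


Mx = (3.5 + 47.2)/2 = 50.7/2 = 25.3500
My = (-39.4 + 36.1)/2 = -3.3/2 = -1.6500

(25.3500, -1.6500)


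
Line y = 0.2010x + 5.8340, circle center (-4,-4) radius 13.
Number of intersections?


Substitute y = 0.2010x + 5.8340: (x+ 4)^2 + (0.2010x+5.8340+ 4)^2 = 169
Expand to Ax^2 + Bx + C = 0, where b-k = 9.834
A = 1+m^2 = 1.040401
B = 2(m(b-k) - h) = 2(0.2010*9.834 + 4) = 11.953268
C = h^2 + (b-k)^2 - r^2 = 16 + 96.707556 - 169 = -56.292444
disc = B^2-4AC = 142.8806 + 234.2669 = 377.1475
disc > 0

2 intersection points


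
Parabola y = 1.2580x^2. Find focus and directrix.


a = 1.2580
1/(4a) = 0.1987
Focus = (0, 0.1987)
Directrix: y = -0.1987

Focus = (0, 0.1987), Directrix: y = -0.1987


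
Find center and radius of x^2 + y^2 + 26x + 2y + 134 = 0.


h = -D/2 = -26/2 = -13
k = -E/2 = -2/2 = -1
r^2 = h^2 + k^2 - F = 169 + 1 - 134 = 36
r = 6

Center (-13, -1), radius = 6


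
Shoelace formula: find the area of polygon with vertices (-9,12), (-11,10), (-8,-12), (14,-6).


sum(xi*y_{i+1}) = -9*10 - 11*(-12) - 8*(-6) + 14*12 = 258
sum(yi*x_{i+1}) = 12*(-11) + 10*(-8) - 12*14 - 6*(-9) = -326
Area = |258 + 326|/2 = 584/2 = 292.0000

292.0000 sq units


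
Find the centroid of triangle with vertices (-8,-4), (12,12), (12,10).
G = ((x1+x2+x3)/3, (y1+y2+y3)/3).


Gx = (-8+12+12)/3 = 16/3 = 5.3333
Gy = (-4+12+10)/3 = 18/3 = 6.0000

G = (5.3333, 6.0000)


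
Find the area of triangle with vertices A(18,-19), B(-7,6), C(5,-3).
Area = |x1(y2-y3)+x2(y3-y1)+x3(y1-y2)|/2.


18*(6+ 3) = 162
-7*(-3+ 19) = -112
5*(-19-6) = -125
sum = -75
Area = |-75|/2 = 37.5000

37.5000 sq units


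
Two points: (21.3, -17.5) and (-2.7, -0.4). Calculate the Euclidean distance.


dx = -2.7 - 21.3 = -24.0
dy = -0.4 + 17.5 = 17.1
d = sqrt(576.0 + 292.41) = sqrt(868.41) = 29.4688

29.4688


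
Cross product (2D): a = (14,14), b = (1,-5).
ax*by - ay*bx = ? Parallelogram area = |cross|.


cross = 14*(-5) - 14*1 = -70 - 14 = -84
Parallelogram area = |-84| = 84

cross = -84, parallelogram area = 84


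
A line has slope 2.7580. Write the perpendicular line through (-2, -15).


Perpendicular slope = -1/m1 = -1/2.7580 = -0.3626
b2 = y0 - m2*x0 = -15 - 2/2.7580 = -15 - 0.7252 = -15.7252

y = -0.3626x - 15.7252


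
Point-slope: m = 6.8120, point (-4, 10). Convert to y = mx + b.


y - 10 = 6.8120(x + 4)
y = 6.8120x + 10 - 6.8120*(-4)
y = 6.8120x + 37.2480

y = 6.8120x + 37.2480


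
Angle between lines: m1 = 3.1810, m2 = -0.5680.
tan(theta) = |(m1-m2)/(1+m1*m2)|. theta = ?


m1-m2 = 3.749
1+m1*m2 = -0.806808
tan(theta) = |3.749/(-0.806808)| = 4.646707
theta = arctan(|3.749/(-0.806808)|) = 77.8548 degrees (acute angle)

77.8548 degrees


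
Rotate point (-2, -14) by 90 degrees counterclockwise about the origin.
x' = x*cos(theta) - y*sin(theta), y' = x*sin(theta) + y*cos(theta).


cos(90) = 0, sin(90) = 1
x' = -2*0 + 14*1 = 14
y' = -2*1 - 14*0 = -2

(14, -2)


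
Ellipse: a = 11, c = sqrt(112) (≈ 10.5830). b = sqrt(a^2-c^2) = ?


b^2 = 11^2 - (sqrt(112))^2 = 121 - 112 = 9
b = sqrt(9) = 3

b = 3


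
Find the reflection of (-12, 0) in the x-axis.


Reflection rule for x-axis: (x, -y)
(-12, 0) -> (-12, 0)

(-12, 0)


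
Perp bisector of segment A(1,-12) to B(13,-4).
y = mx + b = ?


Midpoint = (7, -8)
Slope of AB = dy/dx = 8/12 = 0.6667
Perp slope = -dx/dy = -12/8 = -1.5000
b = My - (perp slope)*Mx = -8 + (12*7)/8 = -8 + 10.5000 = 2.5000

y = -1.5000x + 2.5000


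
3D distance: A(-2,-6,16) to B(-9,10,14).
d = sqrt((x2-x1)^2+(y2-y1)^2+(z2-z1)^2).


dx=-7, dy=16, dz=-2
d = sqrt(49+256+4) = sqrt(309) = 17.5784

17.5784


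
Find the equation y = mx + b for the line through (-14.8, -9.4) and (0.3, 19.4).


m = (28.8)/(15.1) = 1.9073
b = y1 - m*x1 = -9.4 - (28.8*(-14.8))/(15.1) = -9.4 + 28.2278 = 18.8278

y = 1.9073x + 18.8278


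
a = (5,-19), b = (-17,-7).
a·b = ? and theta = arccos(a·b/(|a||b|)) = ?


a·b = 5*(-17) - 19*(-7) = -85 + 133 = 48
|a| = sqrt(25+361) = 19.6469
|b| = sqrt(289+49) = 18.3848
cos(theta) = 48/(sqrt(386)*sqrt(338)) = 48/sqrt(130468) = 0.132889
theta = arccos(48/sqrt(130468)) = 82.3634 degrees

a·b = 48, theta = 82.3634 deg


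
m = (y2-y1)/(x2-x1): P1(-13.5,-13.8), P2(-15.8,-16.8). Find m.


dy = -16.8 + 13.8 = -3.0
dx = -15.8 + 13.5 = -2.3
m = -3.0/(-2.3) = 1.3043

m = 1.3043


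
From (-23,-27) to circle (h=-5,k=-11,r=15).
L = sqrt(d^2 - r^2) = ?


d = sqrt((-23+ 5)^2 + (-27+ 11)^2) = sqrt(324+256) = 24.0832
L = sqrt(580.0000 - 225) = sqrt(355.0000) = 18.8414

18.8414


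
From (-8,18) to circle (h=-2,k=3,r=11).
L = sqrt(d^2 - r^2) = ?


d = sqrt((-8+ 2)^2 + (18-3)^2) = sqrt(36+225) = 16.1555
L = sqrt(261.0000 - 121) = sqrt(140.0000) = 11.8322

11.8322


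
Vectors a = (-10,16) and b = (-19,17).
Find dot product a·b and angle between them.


a·b = -10*(-19) + 16*17 = 190 + 272 = 462
|a| = sqrt(100+256) = 18.8680
|b| = sqrt(361+289) = 25.4951
cos(theta) = 462/(sqrt(356)*sqrt(650)) = 462/sqrt(231400) = 0.960418
theta = arccos(462/sqrt(231400)) = 16.1744 degrees

a·b = 462, theta = 16.1744 deg


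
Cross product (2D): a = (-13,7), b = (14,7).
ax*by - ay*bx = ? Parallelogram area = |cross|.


cross = -13*7 - 7*14 = -91 - 98 = -189
Parallelogram area = |-189| = 189

cross = -189, parallelogram area = 189


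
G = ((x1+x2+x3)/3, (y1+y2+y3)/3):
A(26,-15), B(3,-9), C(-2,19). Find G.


Gx = (26+3- 2)/3 = 27/3 = 9.0000
Gy = (-15- 9+19)/3 = -5/3 = -1.6667

G = (9.0000, -1.6667)


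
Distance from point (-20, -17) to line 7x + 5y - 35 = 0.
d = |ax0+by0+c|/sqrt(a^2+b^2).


|7*(-20) + 5*(-17) - 35| = |-260| = 260
sqrt(49 + 25) = sqrt(74) = 8.6023
d = 260/sqrt(74) = 30.2244

30.2244


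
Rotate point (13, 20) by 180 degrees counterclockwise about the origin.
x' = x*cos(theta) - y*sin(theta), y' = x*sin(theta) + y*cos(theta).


cos(180) = -1, sin(180) = 0
x' = 13*(-1) - 20*0 = -13
y' = 13*0 + 20*(-1) = -20

(-13, -20)


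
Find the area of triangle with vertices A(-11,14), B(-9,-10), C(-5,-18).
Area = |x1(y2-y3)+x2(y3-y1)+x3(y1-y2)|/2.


-11*(-10+ 18) = -88
-9*(-18-14) = 288
-5*(14+ 10) = -120
sum = 80
Area = |80|/2 = 40.0000

40.0000 sq units


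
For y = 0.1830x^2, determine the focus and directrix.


a = 0.1830
1/(4a) = 1.3661
Focus = (0, 1.3661)
Directrix: y = -1.3661

Focus = (0, 1.3661), Directrix: y = -1.3661


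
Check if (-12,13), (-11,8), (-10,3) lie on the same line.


-12*(8-3) - 11*(3-13) - 10*(13-8)
= -60 + 110 - 50 = 0

Yes, collinear (determinant = 0)


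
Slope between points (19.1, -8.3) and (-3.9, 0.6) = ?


dy = 0.6 + 8.3 = 8.9
dx = -3.9 - 19.1 = -23.0
m = 8.9/(-23.0) = -0.3870

m = -0.3870


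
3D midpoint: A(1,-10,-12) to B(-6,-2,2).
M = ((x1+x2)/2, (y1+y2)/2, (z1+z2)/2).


Mx = (1- 6)/2 = -2.5000
My = (-10- 2)/2 = -6.0000
Mz = (-12+2)/2 = -5.0000

M = (-2.5000, -6.0000, -5.0000)


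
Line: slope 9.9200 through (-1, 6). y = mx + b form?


y - 6 = 9.9200(x + 1)
y = 9.9200x + 6 - 9.9200*(-1)
y = 9.9200x + 15.9200

y = 9.9200x + 15.9200


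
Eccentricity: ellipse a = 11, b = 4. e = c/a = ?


c = sqrt(121-16) = sqrt(105) = 10.2470
e = c/a = sqrt(105)/11 = 0.9315

e = 0.9315


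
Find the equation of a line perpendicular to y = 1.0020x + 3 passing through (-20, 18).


Perpendicular slope = -1/m1 = -1/1.0020 = -0.9980
b2 = y0 - m2*x0 = 18 - 20/1.0020 = 18 - 19.9601 = -1.9601

y = -0.9980x - 1.9601


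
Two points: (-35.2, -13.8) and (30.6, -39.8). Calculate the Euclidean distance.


dx = 30.6 + 35.2 = 65.8
dy = -39.8 + 13.8 = -26
d = sqrt(4329.64 + 676) = sqrt(5005.64) = 70.7505

70.7505


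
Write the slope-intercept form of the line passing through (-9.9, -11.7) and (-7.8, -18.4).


m = (-6.7)/(2.1) = -3.1905
b = y1 - m*x1 = -11.7 - (-6.7*(-9.9))/(2.1) = -11.7 - 31.5857 = -43.2857

y = -3.1905x - 43.2857


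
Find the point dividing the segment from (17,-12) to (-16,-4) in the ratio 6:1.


Px = (6*(-16) + 1*17)/7 = -79/7 = -11.2857
Py = (6*(-4) + 1*(-12))/7 = -36/7 = -5.1429

P = (-11.2857, -5.1429)


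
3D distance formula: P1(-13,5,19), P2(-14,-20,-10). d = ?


dx=-1, dy=-25, dz=-29
d = sqrt(1+625+841) = sqrt(1467) = 38.3014

38.3014


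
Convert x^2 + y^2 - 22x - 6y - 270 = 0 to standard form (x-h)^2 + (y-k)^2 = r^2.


h = -D/2 = 22/2 = 11
k = -E/2 = 6/2 = 3
r^2 = h^2 + k^2 - F = 121 + 9 + 270 = 400
r = 20

Center (11, 3), radius = 20


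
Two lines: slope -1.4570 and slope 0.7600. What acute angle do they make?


m1-m2 = -2.217
1+m1*m2 = -0.10732
tan(theta) = |-2.217/(-0.10732)| = 20.657846
theta = arctan(|-2.217/(-0.10732)|) = 87.2286 degrees (acute angle)

87.2286 degrees


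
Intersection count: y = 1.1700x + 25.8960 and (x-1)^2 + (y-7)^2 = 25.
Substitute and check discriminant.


Substitute y = 1.1700x + 25.8960: (x-1)^2 + (1.1700x+25.8960-7)^2 = 25
Expand to Ax^2 + Bx + C = 0, where b-k = 18.896
A = 1+m^2 = 2.3689
B = 2(m(b-k) - h) = 2(1.1700*18.896 - 1) = 42.21664
C = h^2 + (b-k)^2 - r^2 = 1 + 357.058816 - 25 = 333.058816
disc = B^2-4AC = 1782.2447 - 3155.9321 = -1373.6874
disc < 0

0 intersection points


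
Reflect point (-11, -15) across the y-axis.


Reflection rule for y-axis: (-x, y)
(-11, -15) -> (11, -15)

(11, -15)


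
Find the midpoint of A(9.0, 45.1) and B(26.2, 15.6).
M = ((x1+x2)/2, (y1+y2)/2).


Mx = (9.0 + 26.2)/2 = 35.2/2 = 17.6000
My = (45.1 + 15.6)/2 = 60.7/2 = 30.3500

(17.6000, 30.3500)


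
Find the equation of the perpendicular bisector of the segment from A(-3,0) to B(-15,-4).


Midpoint = (-9, -2)
Slope of AB = dy/dx = -4/(-12) = 0.3333
Perp slope = -dx/dy = -12/4 = -3.0000
b = My - (perp slope)*Mx = -2 + (-12*(-9))/(-4) = -2 - 27.0000 = -29.0000

y = -3.0000x - 29.0000


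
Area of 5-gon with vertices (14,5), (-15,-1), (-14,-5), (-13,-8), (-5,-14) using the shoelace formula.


sum(xi*y_{i+1}) = 14*(-1) - 15*(-5) - 14*(-8) - 13*(-14) - 5*5 = 330
sum(yi*x_{i+1}) = 5*(-15) - 1*(-14) - 5*(-13) - 8*(-5) - 14*14 = -152
Area = |330 + 152|/2 = 482/2 = 241.0000

241.0000 sq units


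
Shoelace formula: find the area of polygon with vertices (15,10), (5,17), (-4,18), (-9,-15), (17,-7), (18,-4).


sum(xi*y_{i+1}) = 15*17 + 5*18 - 4*(-15) - 9*(-7) + 17*(-4) + 18*10 = 580
sum(yi*x_{i+1}) = 10*5 + 17*(-4) + 18*(-9) - 15*17 - 7*18 - 4*15 = -621
Area = |580 + 621|/2 = 1201/2 = 600.5000

600.5000 sq units


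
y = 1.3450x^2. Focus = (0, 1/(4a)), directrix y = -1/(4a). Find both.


a = 1.3450
1/(4a) = 0.1859
Focus = (0, 0.1859)
Directrix: y = -0.1859

Focus = (0, 0.1859), Directrix: y = -0.1859


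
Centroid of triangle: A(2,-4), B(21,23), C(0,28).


Gx = (2+21+0)/3 = 23/3 = 7.6667
Gy = (-4+23+28)/3 = 47/3 = 15.6667

G = (7.6667, 15.6667)


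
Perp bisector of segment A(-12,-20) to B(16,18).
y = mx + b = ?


Midpoint = (2, -1)
Slope of AB = dy/dx = 38/28 = 1.3571
Perp slope = -dx/dy = -28/38 = -0.7368
b = My - (perp slope)*Mx = -1 + (28*2)/38 = -1 + 1.4737 = 0.4737

y = -0.7368x + 0.4737


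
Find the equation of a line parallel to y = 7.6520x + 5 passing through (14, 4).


Parallel lines have equal slopes.
m2 = 7.6520
b2 = 4 - 7.6520*14 = -103.1280

y = 7.6520x - 103.1280


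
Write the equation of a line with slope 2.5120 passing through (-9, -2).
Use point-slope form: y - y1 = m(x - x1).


y + 2 = 2.5120(x + 9)
y = 2.5120x - 2 - 2.5120*(-9)
y = 2.5120x + 20.6080

y = 2.5120x + 20.6080


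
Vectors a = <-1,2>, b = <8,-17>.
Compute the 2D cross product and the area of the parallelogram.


cross = -1*(-17) - 2*8 = 17 - 16 = 1
Parallelogram area = |1| = 1

cross = 1, parallelogram area = 1


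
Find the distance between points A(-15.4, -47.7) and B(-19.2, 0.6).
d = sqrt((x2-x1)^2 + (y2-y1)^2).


dx = -19.2 + 15.4 = -3.8
dy = 0.6 + 47.7 = 48.3
d = sqrt(14.44 + 2332.89) = sqrt(2347.33) = 48.4493

48.4493


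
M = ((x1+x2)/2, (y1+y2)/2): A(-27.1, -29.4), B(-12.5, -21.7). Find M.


Mx = (-27.1 - 12.5)/2 = -39.6/2 = -19.8000
My = (-29.4 - 21.7)/2 = -51.1/2 = -25.5500

(-19.8000, -25.5500)


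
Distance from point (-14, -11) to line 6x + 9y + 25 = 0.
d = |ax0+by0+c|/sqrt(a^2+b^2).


|6*(-14) + 9*(-11) + 25| = |-158| = 158
sqrt(36 + 81) = sqrt(117) = 10.8167
d = 158/sqrt(117) = 14.6071

14.6071


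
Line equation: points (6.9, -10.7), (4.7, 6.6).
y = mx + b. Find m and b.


m = (17.3)/(-2.2) = -7.8636
b = y1 - m*x1 = -10.7 - (17.3*6.9)/(-2.2) = -10.7 + 54.2591 = 43.5591

y = -7.8636x + 43.5591


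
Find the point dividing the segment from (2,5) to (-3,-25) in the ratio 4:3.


Px = (4*(-3) + 3*2)/7 = -6/7 = -0.8571
Py = (4*(-25) + 3*5)/7 = -85/7 = -12.1429

P = (-0.8571, -12.1429)


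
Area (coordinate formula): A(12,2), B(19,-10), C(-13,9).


12*(-10-9) = -228
19*(9-2) = 133
-13*(2+ 10) = -156
sum = -251
Area = |-251|/2 = 125.5000

125.5000 sq units


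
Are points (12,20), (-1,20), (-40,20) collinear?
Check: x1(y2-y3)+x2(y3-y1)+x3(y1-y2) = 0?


12*(20-20) - 1*(20-20) - 40*(20-20)
= 0 + 0 + 0 = 0

Yes, collinear (determinant = 0)


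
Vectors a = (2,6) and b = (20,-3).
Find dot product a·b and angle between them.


a·b = 2*20 + 6*(-3) = 40 - 18 = 22
|a| = sqrt(4+36) = 6.3246
|b| = sqrt(400+9) = 20.2237
cos(theta) = 22/(sqrt(40)*sqrt(409)) = 22/sqrt(16360) = 0.172001
theta = arccos(22/sqrt(16360)) = 80.0958 degrees

a·b = 22, theta = 80.0958 deg


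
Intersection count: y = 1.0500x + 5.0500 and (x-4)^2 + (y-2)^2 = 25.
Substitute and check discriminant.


Substitute y = 1.0500x + 5.0500: (x-4)^2 + (1.0500x+5.0500-2)^2 = 25
Expand to Ax^2 + Bx + C = 0, where b-k = 3.05
A = 1+m^2 = 2.1025
B = 2(m(b-k) - h) = 2(1.0500*3.05 - 4) = -1.595
C = h^2 + (b-k)^2 - r^2 = 16 + 9.3025 - 25 = 0.3025
disc = B^2-4AC = 2.5440 - 2.5440 = 0
disc = 0

1 intersection point (tangent)


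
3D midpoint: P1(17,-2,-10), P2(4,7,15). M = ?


Mx = (17+4)/2 = 10.5000
My = (-2+7)/2 = 2.5000
Mz = (-10+15)/2 = 2.5000

M = (10.5000, 2.5000, 2.5000)


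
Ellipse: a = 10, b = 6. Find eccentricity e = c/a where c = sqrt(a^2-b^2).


c = sqrt(100-36) = sqrt(64) = 8.0000
e = c/a = 8/10 = 0.8000

e = 0.8000


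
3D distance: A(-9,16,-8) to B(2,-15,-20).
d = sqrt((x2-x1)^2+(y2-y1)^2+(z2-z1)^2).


dx=11, dy=-31, dz=-12
d = sqrt(121+961+144) = sqrt(1226) = 35.0143

35.0143


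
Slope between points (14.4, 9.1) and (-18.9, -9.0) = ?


dy = -9.0 - 9.1 = -18.1
dx = -18.9 - 14.4 = -33.3
m = -18.1/(-33.3) = 0.5435

m = 0.5435


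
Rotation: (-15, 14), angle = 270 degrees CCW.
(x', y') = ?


cos(270) = 0, sin(270) = -1
x' = -15*0 - 14*(-1) = 14
y' = -15*(-1) + 14*0 = 15

(14, 15)


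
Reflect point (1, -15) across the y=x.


Reflection rule for y=x: (y, x)
(1, -15) -> (-15, 1)

(-15, 1)


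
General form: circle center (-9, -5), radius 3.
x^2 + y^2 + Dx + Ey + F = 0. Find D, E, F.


(x+ 9)^2 + (y+ 5)^2 = 3^2
D = -2h = 18, E = -2k = 10
F = h^2+k^2-r^2 = 81+25-9 = 97

D = 18, E = 10, F = 97


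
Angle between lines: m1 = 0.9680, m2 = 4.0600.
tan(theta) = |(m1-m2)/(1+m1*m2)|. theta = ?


m1-m2 = -3.092
1+m1*m2 = 4.93008
tan(theta) = |-3.092/4.93008| = 0.627170
theta = arctan(|-3.092/4.93008|) = 32.0947 degrees (acute angle)

32.0947 degrees


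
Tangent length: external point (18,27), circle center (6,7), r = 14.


d = sqrt((18-6)^2 + (27-7)^2) = sqrt(144+400) = 23.3238
L = sqrt(544.0000 - 196) = sqrt(348.0000) = 18.6548

18.6548


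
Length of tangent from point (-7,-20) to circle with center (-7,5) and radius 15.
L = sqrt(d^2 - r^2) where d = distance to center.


d = sqrt((-7+ 7)^2 + (-20-5)^2) = sqrt(0+625) = 25.0000
L = sqrt(625.0000 - 225) = sqrt(400.0000) = 20.0000

20.0000


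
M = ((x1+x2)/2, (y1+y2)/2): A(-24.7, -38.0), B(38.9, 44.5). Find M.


Mx = (-24.7 + 38.9)/2 = 14.2/2 = 7.1000
My = (-38.0 + 44.5)/2 = 6.5/2 = 3.2500

(7.1000, 3.2500)


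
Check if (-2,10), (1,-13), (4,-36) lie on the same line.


-2*(-13+ 36) + 1*(-36-10) + 4*(10+ 13)
= -46 - 46 + 92 = 0

Yes, collinear (determinant = 0)


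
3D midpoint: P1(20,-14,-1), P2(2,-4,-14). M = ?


Mx = (20+2)/2 = 11.0000
My = (-14- 4)/2 = -9.0000
Mz = (-1- 14)/2 = -7.5000

M = (11.0000, -9.0000, -7.5000)


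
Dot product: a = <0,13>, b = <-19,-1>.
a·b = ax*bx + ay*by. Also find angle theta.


a·b = 0*(-19) + 13*(-1) = 0 - 13 = -13
|a| = sqrt(0+169) = 13.0000
|b| = sqrt(361+1) = 19.0263
cos(theta) = -13/(sqrt(169)*sqrt(362)) = -13/sqrt(61178) = -0.052559
theta = arccos(-13/sqrt(61178)) = 93.0128 degrees

a·b = -13, theta = 93.0128 deg


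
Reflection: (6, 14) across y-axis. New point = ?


Reflection rule for y-axis: (-x, y)
(6, 14) -> (-6, 14)

(-6, 14)


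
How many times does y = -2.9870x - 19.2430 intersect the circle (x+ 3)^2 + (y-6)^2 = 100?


Substitute y = -2.9870x - 19.2430: (x+ 3)^2 + (-2.9870x- 19.2430-6)^2 = 100
Expand to Ax^2 + Bx + C = 0, where b-k = -25.243
A = 1+m^2 = 9.922169
B = 2(m(b-k) - h) = 2(-2.9870*(-25.243) + 3) = 156.801682
C = h^2 + (b-k)^2 - r^2 = 9 + 637.209049 - 100 = 546.209049
disc = B^2-4AC = 24586.7675 - 21678.3140 = 2908.4535
disc > 0

2 intersection points


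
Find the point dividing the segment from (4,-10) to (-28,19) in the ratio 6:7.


Px = (6*(-28) + 7*4)/13 = -140/13 = -10.7692
Py = (6*19 + 7*(-10))/13 = 44/13 = 3.3846

P = (-10.7692, 3.3846)


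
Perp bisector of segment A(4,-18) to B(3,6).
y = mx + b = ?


Midpoint = (3.5, -6)
Slope of AB = dy/dx = 24/(-1) = -24.0000
Perp slope = -dx/dy = 1/24 = 0.0417
b = My - (perp slope)*Mx = -6 + (-1*3.5)/24 = -6 - 0.1458 = -6.1458

y = 0.0417x - 6.1458


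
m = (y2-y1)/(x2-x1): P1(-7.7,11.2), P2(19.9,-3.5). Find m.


dy = -3.5 - 11.2 = -14.7
dx = 19.9 + 7.7 = 27.6
m = -14.7/27.6 = -0.5326

m = -0.5326


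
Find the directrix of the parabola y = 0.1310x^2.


a = 0.1310
1/(4a) = 1.9084
directrix: y = -1.9084 = -1.9084

y = -1.9084


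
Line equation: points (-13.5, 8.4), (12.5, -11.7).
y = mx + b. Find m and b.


m = (-20.1)/(26.0) = -0.7731
b = y1 - m*x1 = 8.4 - (-20.1*(-13.5))/(26.0) = 8.4 - 10.4365 = -2.0365

y = -0.7731x - 2.0365


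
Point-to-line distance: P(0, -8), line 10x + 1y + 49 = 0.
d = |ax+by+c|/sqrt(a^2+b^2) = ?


|10*0 + 1*(-8) + 49| = |41| = 41
sqrt(100 + 1) = sqrt(101) = 10.0499
d = 41/sqrt(101) = 4.0797

4.0797


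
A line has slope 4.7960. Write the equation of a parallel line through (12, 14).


Parallel lines have equal slopes.
m2 = 4.7960
b2 = 14 - 4.7960*12 = -43.5520

y = 4.7960x - 43.5520


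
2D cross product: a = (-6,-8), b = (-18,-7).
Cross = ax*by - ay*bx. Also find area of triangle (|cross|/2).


cross = -6*(-7) + 8*(-18) = 42 - 144 = -102
Triangle area = |-102|/2 = 102/2 = 51.0000

cross = -102, triangle area = 51.0000


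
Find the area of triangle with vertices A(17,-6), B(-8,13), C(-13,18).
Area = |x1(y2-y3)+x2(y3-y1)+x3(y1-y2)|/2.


17*(13-18) = -85
-8*(18+ 6) = -192
-13*(-6-13) = 247
sum = -30
Area = |-30|/2 = 15.0000

15.0000 sq units


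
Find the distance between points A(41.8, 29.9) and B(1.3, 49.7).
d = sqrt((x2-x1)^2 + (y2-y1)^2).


dx = 1.3 - 41.8 = -40.5
dy = 49.7 - 29.9 = 19.8
d = sqrt(1640.25 + 392.04) = sqrt(2032.29) = 45.0809

45.0809


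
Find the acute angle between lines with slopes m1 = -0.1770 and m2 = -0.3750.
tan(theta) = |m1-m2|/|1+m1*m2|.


m1-m2 = 0.198
1+m1*m2 = 1.066375
tan(theta) = |0.198/1.066375| = 0.185676
theta = arctan(|0.198/1.066375|) = 10.5187 degrees (acute angle)

10.5187 degrees


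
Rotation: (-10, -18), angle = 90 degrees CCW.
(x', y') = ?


cos(90) = 0, sin(90) = 1
x' = -10*0 + 18*1 = 18
y' = -10*1 - 18*0 = -10

(18, -10)


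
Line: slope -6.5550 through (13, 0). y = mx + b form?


y - 0 = -6.5550(x - 13)
y = -6.5550x + 0 + 6.5550*13
y = -6.5550x + 85.2150

y = -6.5550x + 85.2150


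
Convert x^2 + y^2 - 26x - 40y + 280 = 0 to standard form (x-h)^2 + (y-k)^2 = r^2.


h = -D/2 = 26/2 = 13
k = -E/2 = 40/2 = 20
r^2 = h^2 + k^2 - F = 169 + 400 - 280 = 289
r = 17

Center (13, 20), radius = 17


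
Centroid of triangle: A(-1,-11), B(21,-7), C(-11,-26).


Gx = (-1+21- 11)/3 = 9/3 = 3.0000
Gy = (-11- 7- 26)/3 = -44/3 = -14.6667

G = (3.0000, -14.6667)


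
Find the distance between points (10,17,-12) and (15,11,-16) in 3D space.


dx=5, dy=-6, dz=-4
d = sqrt(25+36+16) = sqrt(77) = 8.7750

8.7750


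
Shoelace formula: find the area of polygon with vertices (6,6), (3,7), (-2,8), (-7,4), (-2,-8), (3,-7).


sum(xi*y_{i+1}) = 6*7 + 3*8 - 2*4 - 7*(-8) - 2*(-7) + 3*6 = 146
sum(yi*x_{i+1}) = 6*3 + 7*(-2) + 8*(-7) + 4*(-2) - 8*3 - 7*6 = -126
Area = |146 + 126|/2 = 272/2 = 136.0000

136.0000 sq units


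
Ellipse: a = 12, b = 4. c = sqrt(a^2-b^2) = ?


c^2 = 12^2 - 4^2 = 144 - 16 = 128
c = sqrt(128) = 11.3137

c = 11.3137


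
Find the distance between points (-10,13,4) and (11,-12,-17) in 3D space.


dx=21, dy=-25, dz=-21
d = sqrt(441+625+441) = sqrt(1507) = 38.8201

38.8201


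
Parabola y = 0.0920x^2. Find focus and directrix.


a = 0.0920
1/(4a) = 2.7174
Focus = (0, 2.7174)
Directrix: y = -2.7174

Focus = (0, 2.7174), Directrix: y = -2.7174


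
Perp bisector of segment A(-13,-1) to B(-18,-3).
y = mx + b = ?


Midpoint = (-15.5, -2)
Slope of AB = dy/dx = -2/(-5) = 0.4000
Perp slope = -dx/dy = -5/2 = -2.5000
b = My - (perp slope)*Mx = -2 + (-5*(-15.5))/(-2) = -2 - 38.7500 = -40.7500

y = -2.5000x - 40.7500


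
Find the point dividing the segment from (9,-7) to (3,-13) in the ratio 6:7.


Px = (6*3 + 7*9)/13 = 81/13 = 6.2308
Py = (6*(-13) + 7*(-7))/13 = -127/13 = -9.7692

P = (6.2308, -9.7692)


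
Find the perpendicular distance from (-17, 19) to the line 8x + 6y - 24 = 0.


|8*(-17) + 6*19 - 24| = |-46| = 46
sqrt(64 + 36) = sqrt(100) = 10.0000
d = 46/sqrt(100) = 4.6000

4.6000


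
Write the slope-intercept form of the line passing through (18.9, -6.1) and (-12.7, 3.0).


m = (9.1)/(-31.6) = -0.2880
b = y1 - m*x1 = -6.1 - (9.1*18.9)/(-31.6) = -6.1 + 5.4427 = -0.6573

y = -0.2880x - 0.6573


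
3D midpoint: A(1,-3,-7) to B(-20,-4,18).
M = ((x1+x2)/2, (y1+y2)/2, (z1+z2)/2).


Mx = (1- 20)/2 = -9.5000
My = (-3- 4)/2 = -3.5000
Mz = (-7+18)/2 = 5.5000

M = (-9.5000, -3.5000, 5.5000)


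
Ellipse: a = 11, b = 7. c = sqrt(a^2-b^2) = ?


c^2 = 11^2 - 7^2 = 121 - 49 = 72
c = sqrt(72) = 8.4853

c = 8.4853


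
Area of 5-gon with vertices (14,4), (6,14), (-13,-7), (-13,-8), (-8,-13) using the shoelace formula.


sum(xi*y_{i+1}) = 14*14 + 6*(-7) - 13*(-8) - 13*(-13) - 8*4 = 395
sum(yi*x_{i+1}) = 4*6 + 14*(-13) - 7*(-13) - 8*(-8) - 13*14 = -185
Area = |395 + 185|/2 = 580/2 = 290.0000

290.0000 sq units


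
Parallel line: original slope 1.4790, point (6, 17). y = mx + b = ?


Parallel lines have equal slopes.
m2 = 1.4790
b2 = 17 - 1.4790*6 = 8.1260

y = 1.4790x + 8.1260


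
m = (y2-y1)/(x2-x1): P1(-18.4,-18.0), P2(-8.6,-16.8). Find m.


dy = -16.8 + 18.0 = 1.2
dx = -8.6 + 18.4 = 9.8
m = 1.2/9.8 = 0.1224

m = 0.1224


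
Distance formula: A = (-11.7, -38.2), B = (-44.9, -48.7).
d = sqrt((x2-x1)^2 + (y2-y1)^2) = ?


dx = -44.9 + 11.7 = -33.2
dy = -48.7 + 38.2 = -10.5
d = sqrt(1102.24 + 110.25) = sqrt(1212.49) = 34.8208

34.8208


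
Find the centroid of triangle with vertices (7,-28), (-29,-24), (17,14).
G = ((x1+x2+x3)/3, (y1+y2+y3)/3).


Gx = (7- 29+17)/3 = -5/3 = -1.6667
Gy = (-28- 24+14)/3 = -38/3 = -12.6667

G = (-1.6667, -12.6667)


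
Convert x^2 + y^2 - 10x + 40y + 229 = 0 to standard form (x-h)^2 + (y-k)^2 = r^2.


h = -D/2 = 10/2 = 5
k = -E/2 = -40/2 = -20
r^2 = h^2 + k^2 - F = 25 + 400 - 229 = 196
r = 14

Center (5, -20), radius = 14


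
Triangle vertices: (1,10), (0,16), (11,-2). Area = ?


1*(16+ 2) = 18
0*(-2-10) = 0
11*(10-16) = -66
sum = -48
Area = |-48|/2 = 24.0000

24.0000 sq units


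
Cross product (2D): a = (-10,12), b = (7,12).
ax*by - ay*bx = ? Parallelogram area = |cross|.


cross = -10*12 - 12*7 = -120 - 84 = -204
Parallelogram area = |-204| = 204

cross = -204, parallelogram area = 204
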